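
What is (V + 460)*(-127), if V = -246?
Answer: -27178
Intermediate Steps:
(V + 460)*(-127) = (-246 + 460)*(-127) = 214*(-127) = -27178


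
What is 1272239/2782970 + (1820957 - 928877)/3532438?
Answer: 498338376163/702190641490 ≈ 0.70969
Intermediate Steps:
1272239/2782970 + (1820957 - 928877)/3532438 = 1272239*(1/2782970) + 892080*(1/3532438) = 1272239/2782970 + 63720/252317 = 498338376163/702190641490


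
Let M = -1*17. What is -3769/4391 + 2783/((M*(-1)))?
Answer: 12156080/74647 ≈ 162.85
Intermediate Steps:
M = -17
-3769/4391 + 2783/((M*(-1))) = -3769/4391 + 2783/((-17*(-1))) = -3769*1/4391 + 2783/17 = -3769/4391 + 2783*(1/17) = -3769/4391 + 2783/17 = 12156080/74647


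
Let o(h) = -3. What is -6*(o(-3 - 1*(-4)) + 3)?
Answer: 0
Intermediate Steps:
-6*(o(-3 - 1*(-4)) + 3) = -6*(-3 + 3) = -6*0 = 0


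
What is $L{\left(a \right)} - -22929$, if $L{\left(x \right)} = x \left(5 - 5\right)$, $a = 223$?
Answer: $22929$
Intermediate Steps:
$L{\left(x \right)} = 0$ ($L{\left(x \right)} = x \left(5 - 5\right) = x 0 = 0$)
$L{\left(a \right)} - -22929 = 0 - -22929 = 0 + 22929 = 22929$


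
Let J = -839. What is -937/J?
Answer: 937/839 ≈ 1.1168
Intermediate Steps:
-937/J = -937/(-839) = -937*(-1/839) = 937/839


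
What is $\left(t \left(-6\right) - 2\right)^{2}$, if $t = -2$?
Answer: $100$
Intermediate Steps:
$\left(t \left(-6\right) - 2\right)^{2} = \left(\left(-2\right) \left(-6\right) - 2\right)^{2} = \left(12 - 2\right)^{2} = 10^{2} = 100$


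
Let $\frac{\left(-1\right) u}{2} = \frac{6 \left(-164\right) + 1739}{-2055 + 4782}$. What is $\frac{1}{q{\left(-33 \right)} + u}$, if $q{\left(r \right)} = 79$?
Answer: $\frac{2727}{213923} \approx 0.012748$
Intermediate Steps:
$u = - \frac{1510}{2727}$ ($u = - 2 \frac{6 \left(-164\right) + 1739}{-2055 + 4782} = - 2 \frac{-984 + 1739}{2727} = - 2 \cdot 755 \cdot \frac{1}{2727} = \left(-2\right) \frac{755}{2727} = - \frac{1510}{2727} \approx -0.55372$)
$\frac{1}{q{\left(-33 \right)} + u} = \frac{1}{79 - \frac{1510}{2727}} = \frac{1}{\frac{213923}{2727}} = \frac{2727}{213923}$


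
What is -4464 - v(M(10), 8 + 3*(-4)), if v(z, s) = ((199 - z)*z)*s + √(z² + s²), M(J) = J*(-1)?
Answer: -12824 - 2*√29 ≈ -12835.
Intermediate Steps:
M(J) = -J
v(z, s) = √(s² + z²) + s*z*(199 - z) (v(z, s) = (z*(199 - z))*s + √(s² + z²) = s*z*(199 - z) + √(s² + z²) = √(s² + z²) + s*z*(199 - z))
-4464 - v(M(10), 8 + 3*(-4)) = -4464 - (√((8 + 3*(-4))² + (-1*10)²) - (8 + 3*(-4))*(-1*10)² + 199*(8 + 3*(-4))*(-1*10)) = -4464 - (√((8 - 12)² + (-10)²) - 1*(8 - 12)*(-10)² + 199*(8 - 12)*(-10)) = -4464 - (√((-4)² + 100) - 1*(-4)*100 + 199*(-4)*(-10)) = -4464 - (√(16 + 100) + 400 + 7960) = -4464 - (√116 + 400 + 7960) = -4464 - (2*√29 + 400 + 7960) = -4464 - (8360 + 2*√29) = -4464 + (-8360 - 2*√29) = -12824 - 2*√29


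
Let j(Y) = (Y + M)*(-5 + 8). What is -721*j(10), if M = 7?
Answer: -36771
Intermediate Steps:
j(Y) = 21 + 3*Y (j(Y) = (Y + 7)*(-5 + 8) = (7 + Y)*3 = 21 + 3*Y)
-721*j(10) = -721*(21 + 3*10) = -721*(21 + 30) = -721*51 = -36771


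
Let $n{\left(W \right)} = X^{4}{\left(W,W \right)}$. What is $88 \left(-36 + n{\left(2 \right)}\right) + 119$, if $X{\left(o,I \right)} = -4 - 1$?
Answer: $51951$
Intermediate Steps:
$X{\left(o,I \right)} = -5$
$n{\left(W \right)} = 625$ ($n{\left(W \right)} = \left(-5\right)^{4} = 625$)
$88 \left(-36 + n{\left(2 \right)}\right) + 119 = 88 \left(-36 + 625\right) + 119 = 88 \cdot 589 + 119 = 51832 + 119 = 51951$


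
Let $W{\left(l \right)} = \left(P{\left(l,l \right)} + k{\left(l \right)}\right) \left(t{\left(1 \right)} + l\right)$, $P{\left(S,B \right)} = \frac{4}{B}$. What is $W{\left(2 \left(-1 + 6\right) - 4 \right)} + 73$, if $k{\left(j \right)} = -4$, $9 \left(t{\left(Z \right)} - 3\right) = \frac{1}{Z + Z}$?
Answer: $\frac{1156}{27} \approx 42.815$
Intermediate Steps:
$t{\left(Z \right)} = 3 + \frac{1}{18 Z}$ ($t{\left(Z \right)} = 3 + \frac{1}{9 \left(Z + Z\right)} = 3 + \frac{1}{9 \cdot 2 Z} = 3 + \frac{\frac{1}{2} \frac{1}{Z}}{9} = 3 + \frac{1}{18 Z}$)
$W{\left(l \right)} = \left(-4 + \frac{4}{l}\right) \left(\frac{55}{18} + l\right)$ ($W{\left(l \right)} = \left(\frac{4}{l} - 4\right) \left(\left(3 + \frac{1}{18 \cdot 1}\right) + l\right) = \left(-4 + \frac{4}{l}\right) \left(\left(3 + \frac{1}{18} \cdot 1\right) + l\right) = \left(-4 + \frac{4}{l}\right) \left(\left(3 + \frac{1}{18}\right) + l\right) = \left(-4 + \frac{4}{l}\right) \left(\frac{55}{18} + l\right)$)
$W{\left(2 \left(-1 + 6\right) - 4 \right)} + 73 = \left(- \frac{74}{9} - 4 \left(2 \left(-1 + 6\right) - 4\right) + \frac{110}{9 \left(2 \left(-1 + 6\right) - 4\right)}\right) + 73 = \left(- \frac{74}{9} - 4 \left(2 \cdot 5 - 4\right) + \frac{110}{9 \left(2 \cdot 5 - 4\right)}\right) + 73 = \left(- \frac{74}{9} - 4 \left(10 - 4\right) + \frac{110}{9 \left(10 - 4\right)}\right) + 73 = \left(- \frac{74}{9} - 24 + \frac{110}{9 \cdot 6}\right) + 73 = \left(- \frac{74}{9} - 24 + \frac{110}{9} \cdot \frac{1}{6}\right) + 73 = \left(- \frac{74}{9} - 24 + \frac{55}{27}\right) + 73 = - \frac{815}{27} + 73 = \frac{1156}{27}$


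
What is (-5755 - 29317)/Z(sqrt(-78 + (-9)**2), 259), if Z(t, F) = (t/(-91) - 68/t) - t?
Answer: 49868*sqrt(3)/101 ≈ 855.19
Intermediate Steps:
Z(t, F) = -68/t - 92*t/91 (Z(t, F) = (t*(-1/91) - 68/t) - t = (-t/91 - 68/t) - t = (-68/t - t/91) - t = -68/t - 92*t/91)
(-5755 - 29317)/Z(sqrt(-78 + (-9)**2), 259) = (-5755 - 29317)/(-68/sqrt(-78 + (-9)**2) - 92*sqrt(-78 + (-9)**2)/91) = -35072/(-68/sqrt(-78 + 81) - 92*sqrt(-78 + 81)/91) = -35072/(-68*sqrt(3)/3 - 92*sqrt(3)/91) = -35072*(-91*sqrt(3)/6464) = -(-49868)*sqrt(3)/101 = 49868*sqrt(3)/101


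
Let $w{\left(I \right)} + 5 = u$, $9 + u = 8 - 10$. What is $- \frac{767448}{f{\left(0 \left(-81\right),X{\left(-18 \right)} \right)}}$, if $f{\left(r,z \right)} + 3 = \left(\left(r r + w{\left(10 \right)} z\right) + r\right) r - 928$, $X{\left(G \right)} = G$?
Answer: $\frac{40392}{49} \approx 824.33$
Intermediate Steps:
$u = -11$ ($u = -9 + \left(8 - 10\right) = -9 - 2 = -11$)
$w{\left(I \right)} = -16$ ($w{\left(I \right)} = -5 - 11 = -16$)
$f{\left(r,z \right)} = -931 + r \left(r + r^{2} - 16 z\right)$ ($f{\left(r,z \right)} = -3 + \left(\left(\left(r r - 16 z\right) + r\right) r - 928\right) = -3 + \left(\left(\left(r^{2} - 16 z\right) + r\right) r - 928\right) = -3 + \left(\left(r + r^{2} - 16 z\right) r - 928\right) = -3 + \left(r \left(r + r^{2} - 16 z\right) - 928\right) = -3 + \left(-928 + r \left(r + r^{2} - 16 z\right)\right) = -931 + r \left(r + r^{2} - 16 z\right)$)
$- \frac{767448}{f{\left(0 \left(-81\right),X{\left(-18 \right)} \right)}} = - \frac{767448}{-931 + \left(0 \left(-81\right)\right)^{2} + \left(0 \left(-81\right)\right)^{3} - 16 \cdot 0 \left(-81\right) \left(-18\right)} = - \frac{767448}{-931 + 0^{2} + 0^{3} - 0 \left(-18\right)} = - \frac{767448}{-931 + 0 + 0 + 0} = - \frac{767448}{-931} = \left(-767448\right) \left(- \frac{1}{931}\right) = \frac{40392}{49}$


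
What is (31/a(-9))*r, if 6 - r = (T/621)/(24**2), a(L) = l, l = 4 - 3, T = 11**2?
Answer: 66527705/357696 ≈ 185.99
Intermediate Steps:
T = 121
l = 1
a(L) = 1
r = 2146055/357696 (r = 6 - 121/621/(24**2) = 6 - 121*(1/621)/576 = 6 - 121/(621*576) = 6 - 1*121/357696 = 6 - 121/357696 = 2146055/357696 ≈ 5.9997)
(31/a(-9))*r = (31/1)*(2146055/357696) = (31*1)*(2146055/357696) = 31*(2146055/357696) = 66527705/357696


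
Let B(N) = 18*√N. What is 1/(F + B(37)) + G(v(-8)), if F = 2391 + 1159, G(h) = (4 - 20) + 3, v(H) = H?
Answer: -81836553/6295256 - 9*√37/6295256 ≈ -13.000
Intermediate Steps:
G(h) = -13 (G(h) = -16 + 3 = -13)
F = 3550
1/(F + B(37)) + G(v(-8)) = 1/(3550 + 18*√37) - 13 = -13 + 1/(3550 + 18*√37)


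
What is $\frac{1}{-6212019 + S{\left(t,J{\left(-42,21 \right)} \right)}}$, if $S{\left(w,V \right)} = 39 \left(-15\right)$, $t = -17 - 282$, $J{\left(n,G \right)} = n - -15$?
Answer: $- \frac{1}{6212604} \approx -1.6096 \cdot 10^{-7}$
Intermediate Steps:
$J{\left(n,G \right)} = 15 + n$ ($J{\left(n,G \right)} = n + 15 = 15 + n$)
$t = -299$ ($t = -17 - 282 = -299$)
$S{\left(w,V \right)} = -585$
$\frac{1}{-6212019 + S{\left(t,J{\left(-42,21 \right)} \right)}} = \frac{1}{-6212019 - 585} = \frac{1}{-6212604} = - \frac{1}{6212604}$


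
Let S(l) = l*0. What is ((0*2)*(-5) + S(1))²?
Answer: 0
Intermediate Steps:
S(l) = 0
((0*2)*(-5) + S(1))² = ((0*2)*(-5) + 0)² = (0*(-5) + 0)² = (0 + 0)² = 0² = 0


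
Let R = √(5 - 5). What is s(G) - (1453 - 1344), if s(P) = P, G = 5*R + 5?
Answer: -104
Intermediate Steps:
R = 0 (R = √0 = 0)
G = 5 (G = 5*0 + 5 = 0 + 5 = 5)
s(G) - (1453 - 1344) = 5 - (1453 - 1344) = 5 - 1*109 = 5 - 109 = -104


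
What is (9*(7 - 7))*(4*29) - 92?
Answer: -92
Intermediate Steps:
(9*(7 - 7))*(4*29) - 92 = (9*0)*116 - 92 = 0*116 - 92 = 0 - 92 = -92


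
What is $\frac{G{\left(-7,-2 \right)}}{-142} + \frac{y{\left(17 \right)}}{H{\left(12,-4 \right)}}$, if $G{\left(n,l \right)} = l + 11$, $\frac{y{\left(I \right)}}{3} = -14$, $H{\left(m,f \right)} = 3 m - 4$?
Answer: $- \frac{1563}{1136} \approx -1.3759$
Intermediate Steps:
$H{\left(m,f \right)} = -4 + 3 m$
$y{\left(I \right)} = -42$ ($y{\left(I \right)} = 3 \left(-14\right) = -42$)
$G{\left(n,l \right)} = 11 + l$
$\frac{G{\left(-7,-2 \right)}}{-142} + \frac{y{\left(17 \right)}}{H{\left(12,-4 \right)}} = \frac{11 - 2}{-142} - \frac{42}{-4 + 3 \cdot 12} = 9 \left(- \frac{1}{142}\right) - \frac{42}{-4 + 36} = - \frac{9}{142} - \frac{42}{32} = - \frac{9}{142} - \frac{21}{16} = - \frac{1563}{1136}$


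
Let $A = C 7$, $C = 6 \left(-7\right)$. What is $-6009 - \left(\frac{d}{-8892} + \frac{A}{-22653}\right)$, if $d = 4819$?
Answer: $- \frac{14941841725}{2486796} \approx -6008.5$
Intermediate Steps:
$C = -42$
$A = -294$ ($A = \left(-42\right) 7 = -294$)
$-6009 - \left(\frac{d}{-8892} + \frac{A}{-22653}\right) = -6009 - \left(\frac{4819}{-8892} - \frac{294}{-22653}\right) = -6009 - \left(4819 \left(- \frac{1}{8892}\right) - - \frac{98}{7551}\right) = -6009 - \left(- \frac{4819}{8892} + \frac{98}{7551}\right) = -6009 - - \frac{1315439}{2486796} = -6009 + \frac{1315439}{2486796} = - \frac{14941841725}{2486796}$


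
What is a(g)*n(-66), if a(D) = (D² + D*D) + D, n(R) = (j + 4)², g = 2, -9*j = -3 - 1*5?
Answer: 19360/81 ≈ 239.01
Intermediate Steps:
j = 8/9 (j = -(-3 - 1*5)/9 = -(-3 - 5)/9 = -⅑*(-8) = 8/9 ≈ 0.88889)
n(R) = 1936/81 (n(R) = (8/9 + 4)² = (44/9)² = 1936/81)
a(D) = D + 2*D² (a(D) = (D² + D²) + D = 2*D² + D = D + 2*D²)
a(g)*n(-66) = (2*(1 + 2*2))*(1936/81) = (2*(1 + 4))*(1936/81) = (2*5)*(1936/81) = 10*(1936/81) = 19360/81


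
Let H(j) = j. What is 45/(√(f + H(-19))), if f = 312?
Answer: 45*√293/293 ≈ 2.6289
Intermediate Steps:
45/(√(f + H(-19))) = 45/(√(312 - 19)) = 45/(√293) = 45*(√293/293) = 45*√293/293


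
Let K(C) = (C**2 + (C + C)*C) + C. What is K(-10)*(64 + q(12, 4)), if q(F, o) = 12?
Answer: 22040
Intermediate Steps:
K(C) = C + 3*C**2 (K(C) = (C**2 + (2*C)*C) + C = (C**2 + 2*C**2) + C = 3*C**2 + C = C + 3*C**2)
K(-10)*(64 + q(12, 4)) = (-10*(1 + 3*(-10)))*(64 + 12) = -10*(1 - 30)*76 = -10*(-29)*76 = 290*76 = 22040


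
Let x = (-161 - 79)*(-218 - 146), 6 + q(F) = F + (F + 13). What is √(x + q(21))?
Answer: √87409 ≈ 295.65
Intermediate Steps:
q(F) = 7 + 2*F (q(F) = -6 + (F + (F + 13)) = -6 + (F + (13 + F)) = -6 + (13 + 2*F) = 7 + 2*F)
x = 87360 (x = -240*(-364) = 87360)
√(x + q(21)) = √(87360 + (7 + 2*21)) = √(87360 + (7 + 42)) = √(87360 + 49) = √87409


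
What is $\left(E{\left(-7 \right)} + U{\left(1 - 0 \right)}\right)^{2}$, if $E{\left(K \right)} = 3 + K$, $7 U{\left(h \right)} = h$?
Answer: $\frac{729}{49} \approx 14.878$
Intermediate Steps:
$U{\left(h \right)} = \frac{h}{7}$
$\left(E{\left(-7 \right)} + U{\left(1 - 0 \right)}\right)^{2} = \left(\left(3 - 7\right) + \frac{1 - 0}{7}\right)^{2} = \left(-4 + \frac{1 + 0}{7}\right)^{2} = \left(-4 + \frac{1}{7} \cdot 1\right)^{2} = \left(-4 + \frac{1}{7}\right)^{2} = \left(- \frac{27}{7}\right)^{2} = \frac{729}{49}$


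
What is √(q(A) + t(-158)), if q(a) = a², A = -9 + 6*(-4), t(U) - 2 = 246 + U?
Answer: 3*√131 ≈ 34.337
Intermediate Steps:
t(U) = 248 + U (t(U) = 2 + (246 + U) = 248 + U)
A = -33 (A = -9 - 24 = -33)
√(q(A) + t(-158)) = √((-33)² + (248 - 158)) = √(1089 + 90) = √1179 = 3*√131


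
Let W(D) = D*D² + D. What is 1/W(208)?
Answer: 1/8999120 ≈ 1.1112e-7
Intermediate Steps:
W(D) = D + D³ (W(D) = D³ + D = D + D³)
1/W(208) = 1/(208 + 208³) = 1/(208 + 8998912) = 1/8999120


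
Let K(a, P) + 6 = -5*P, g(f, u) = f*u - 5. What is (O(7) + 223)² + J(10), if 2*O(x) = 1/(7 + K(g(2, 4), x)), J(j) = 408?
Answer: 231803161/4624 ≈ 50130.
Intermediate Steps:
g(f, u) = -5 + f*u
K(a, P) = -6 - 5*P
O(x) = 1/(2*(1 - 5*x)) (O(x) = 1/(2*(7 + (-6 - 5*x))) = 1/(2*(1 - 5*x)))
(O(7) + 223)² + J(10) = (-1/(-2 + 10*7) + 223)² + 408 = (-1/(-2 + 70) + 223)² + 408 = (-1/68 + 223)² + 408 = (15163/68)² + 408 = 229916569/4624 + 408 = 231803161/4624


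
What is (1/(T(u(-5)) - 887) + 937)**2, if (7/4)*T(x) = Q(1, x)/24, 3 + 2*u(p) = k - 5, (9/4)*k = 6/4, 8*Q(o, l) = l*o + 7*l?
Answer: 10968619016880625/12493203529 ≈ 8.7797e+5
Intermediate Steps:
Q(o, l) = 7*l/8 + l*o/8 (Q(o, l) = (l*o + 7*l)/8 = (7*l + l*o)/8 = 7*l/8 + l*o/8)
k = 2/3 (k = 4*(6/4)/9 = 4*(6*(1/4))/9 = (4/9)*(3/2) = 2/3 ≈ 0.66667)
u(p) = -11/3 (u(p) = -3/2 + (2/3 - 5)/2 = -3/2 + (1/2)*(-13/3) = -3/2 - 13/6 = -11/3)
T(x) = x/42 (T(x) = 4*((x*(7 + 1)/8)/24)/7 = 4*(((1/8)*x*8)*(1/24))/7 = 4*(x*(1/24))/7 = 4*(x/24)/7 = x/42)
(1/(T(u(-5)) - 887) + 937)**2 = (1/((1/42)*(-11/3) - 887) + 937)**2 = (1/(-11/126 - 887) + 937)**2 = (1/(-111773/126) + 937)**2 = (-126/111773 + 937)**2 = (104731175/111773)**2 = 10968619016880625/12493203529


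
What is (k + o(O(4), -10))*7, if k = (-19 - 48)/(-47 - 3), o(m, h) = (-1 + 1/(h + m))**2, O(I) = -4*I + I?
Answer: 206073/12100 ≈ 17.031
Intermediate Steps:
O(I) = -3*I
k = 67/50 (k = -67/(-50) = -67*(-1/50) = 67/50 ≈ 1.3400)
(k + o(O(4), -10))*7 = (67/50 + (-1 - 10 - 3*4)**2/(-10 - 3*4)**2)*7 = (67/50 + (-1 - 10 - 12)**2/(-10 - 12)**2)*7 = (67/50 + (-23)**2/(-22)**2)*7 = (67/50 + (1/484)*529)*7 = (67/50 + 529/484)*7 = (29439/12100)*7 = 206073/12100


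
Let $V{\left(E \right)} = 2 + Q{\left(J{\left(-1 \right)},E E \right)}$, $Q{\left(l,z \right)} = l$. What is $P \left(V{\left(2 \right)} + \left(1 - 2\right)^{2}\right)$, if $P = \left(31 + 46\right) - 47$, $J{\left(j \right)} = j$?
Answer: $60$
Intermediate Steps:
$P = 30$ ($P = 77 - 47 = 30$)
$V{\left(E \right)} = 1$ ($V{\left(E \right)} = 2 - 1 = 1$)
$P \left(V{\left(2 \right)} + \left(1 - 2\right)^{2}\right) = 30 \left(1 + \left(1 - 2\right)^{2}\right) = 30 \left(1 + \left(-1\right)^{2}\right) = 30 \left(1 + 1\right) = 30 \cdot 2 = 60$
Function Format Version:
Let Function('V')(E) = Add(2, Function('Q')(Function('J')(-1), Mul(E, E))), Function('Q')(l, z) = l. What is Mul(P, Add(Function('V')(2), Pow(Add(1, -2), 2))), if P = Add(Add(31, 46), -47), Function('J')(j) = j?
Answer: 60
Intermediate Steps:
P = 30 (P = Add(77, -47) = 30)
Function('V')(E) = 1 (Function('V')(E) = Add(2, -1) = 1)
Mul(P, Add(Function('V')(2), Pow(Add(1, -2), 2))) = Mul(30, Add(1, Pow(Add(1, -2), 2))) = Mul(30, Add(1, Pow(-1, 2))) = Mul(30, Add(1, 1)) = Mul(30, 2) = 60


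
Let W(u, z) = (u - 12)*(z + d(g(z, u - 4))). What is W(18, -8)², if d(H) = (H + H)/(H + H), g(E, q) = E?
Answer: 1764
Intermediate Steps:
d(H) = 1 (d(H) = (2*H)/((2*H)) = (2*H)*(1/(2*H)) = 1)
W(u, z) = (1 + z)*(-12 + u) (W(u, z) = (u - 12)*(z + 1) = (-12 + u)*(1 + z) = (1 + z)*(-12 + u))
W(18, -8)² = (-12 + 18 - 12*(-8) + 18*(-8))² = (-12 + 18 + 96 - 144)² = (-42)² = 1764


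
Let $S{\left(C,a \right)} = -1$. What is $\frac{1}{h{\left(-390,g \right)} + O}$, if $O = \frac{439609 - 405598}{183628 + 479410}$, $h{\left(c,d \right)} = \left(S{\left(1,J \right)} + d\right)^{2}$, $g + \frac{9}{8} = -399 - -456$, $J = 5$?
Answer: $\frac{21217216}{63891761551} \approx 0.00033208$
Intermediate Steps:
$g = \frac{447}{8}$ ($g = - \frac{9}{8} - -57 = - \frac{9}{8} + \left(-399 + 456\right) = - \frac{9}{8} + 57 = \frac{447}{8} \approx 55.875$)
$h{\left(c,d \right)} = \left(-1 + d\right)^{2}$
$O = \frac{34011}{663038} \approx 0.051296$
$\frac{1}{h{\left(-390,g \right)} + O} = \frac{1}{\left(-1 + \frac{447}{8}\right)^{2} + \frac{34011}{663038}} = \frac{1}{\left(\frac{439}{8}\right)^{2} + \frac{34011}{663038}} = \frac{1}{\frac{192721}{64} + \frac{34011}{663038}} = \frac{1}{\frac{63891761551}{21217216}} = \frac{21217216}{63891761551}$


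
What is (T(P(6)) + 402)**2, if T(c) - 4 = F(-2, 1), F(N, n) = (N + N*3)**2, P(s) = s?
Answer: 220900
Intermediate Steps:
F(N, n) = 16*N**2 (F(N, n) = (N + 3*N)**2 = (4*N)**2 = 16*N**2)
T(c) = 68 (T(c) = 4 + 16*(-2)**2 = 4 + 16*4 = 4 + 64 = 68)
(T(P(6)) + 402)**2 = (68 + 402)**2 = 470**2 = 220900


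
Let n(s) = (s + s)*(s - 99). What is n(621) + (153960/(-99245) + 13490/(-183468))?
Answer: 1180483641338951/1820828166 ≈ 6.4832e+5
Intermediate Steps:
n(s) = 2*s*(-99 + s) (n(s) = (2*s)*(-99 + s) = 2*s*(-99 + s))
n(621) + (153960/(-99245) + 13490/(-183468)) = 2*621*(-99 + 621) + (153960/(-99245) + 13490/(-183468)) = 2*621*522 + (153960*(-1/99245) + 13490*(-1/183468)) = 648324 + (-30792/19849 - 6745/91734) = 648324 - 2958554833/1820828166 = 1180483641338951/1820828166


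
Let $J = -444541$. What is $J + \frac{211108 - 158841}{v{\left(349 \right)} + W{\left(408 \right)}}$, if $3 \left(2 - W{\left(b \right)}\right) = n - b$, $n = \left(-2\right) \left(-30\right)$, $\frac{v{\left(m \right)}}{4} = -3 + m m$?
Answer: $- \frac{216629222443}{487310} \approx -4.4454 \cdot 10^{5}$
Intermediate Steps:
$v{\left(m \right)} = -12 + 4 m^{2}$ ($v{\left(m \right)} = 4 \left(-3 + m m\right) = 4 \left(-3 + m^{2}\right) = -12 + 4 m^{2}$)
$n = 60$
$W{\left(b \right)} = -18 + \frac{b}{3}$ ($W{\left(b \right)} = 2 - \frac{60 - b}{3} = 2 + \left(-20 + \frac{b}{3}\right) = -18 + \frac{b}{3}$)
$J + \frac{211108 - 158841}{v{\left(349 \right)} + W{\left(408 \right)}} = -444541 + \frac{211108 - 158841}{\left(-12 + 4 \cdot 349^{2}\right) + \left(-18 + \frac{1}{3} \cdot 408\right)} = -444541 + \frac{52267}{\left(-12 + 4 \cdot 121801\right) + \left(-18 + 136\right)} = -444541 + \frac{52267}{\left(-12 + 487204\right) + 118} = -444541 + \frac{52267}{487192 + 118} = -444541 + \frac{52267}{487310} = - \frac{216629222443}{487310}$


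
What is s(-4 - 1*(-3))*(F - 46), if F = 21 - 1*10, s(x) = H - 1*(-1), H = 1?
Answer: -70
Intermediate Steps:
s(x) = 2 (s(x) = 1 - 1*(-1) = 1 + 1 = 2)
F = 11 (F = 21 - 10 = 11)
s(-4 - 1*(-3))*(F - 46) = 2*(11 - 46) = 2*(-35) = -70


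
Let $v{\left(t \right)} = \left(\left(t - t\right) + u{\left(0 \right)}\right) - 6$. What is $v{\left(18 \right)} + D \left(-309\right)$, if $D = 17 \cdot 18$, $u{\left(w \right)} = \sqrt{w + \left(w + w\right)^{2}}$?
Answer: $-94560$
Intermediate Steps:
$u{\left(w \right)} = \sqrt{w + 4 w^{2}}$ ($u{\left(w \right)} = \sqrt{w + \left(2 w\right)^{2}} = \sqrt{w + 4 w^{2}}$)
$v{\left(t \right)} = -6$ ($v{\left(t \right)} = \left(\left(t - t\right) + \sqrt{0 \left(1 + 4 \cdot 0\right)}\right) - 6 = \left(0 + \sqrt{0 \left(1 + 0\right)}\right) - 6 = \left(0 + \sqrt{0 \cdot 1}\right) - 6 = \left(0 + \sqrt{0}\right) - 6 = \left(0 + 0\right) - 6 = 0 - 6 = -6$)
$D = 306$
$v{\left(18 \right)} + D \left(-309\right) = -6 + 306 \left(-309\right) = -6 - 94554 = -94560$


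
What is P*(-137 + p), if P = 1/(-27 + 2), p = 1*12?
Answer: 5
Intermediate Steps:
p = 12
P = -1/25 (P = 1/(-25) = -1/25 ≈ -0.040000)
P*(-137 + p) = -(-137 + 12)/25 = -1/25*(-125) = 5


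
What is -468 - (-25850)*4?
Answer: 102932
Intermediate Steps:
-468 - (-25850)*4 = -468 - 470*(-220) = -468 + 103400 = 102932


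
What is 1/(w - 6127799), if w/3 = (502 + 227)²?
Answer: -1/4533476 ≈ -2.2058e-7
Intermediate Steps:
w = 1594323 (w = 3*(502 + 227)² = 3*729² = 3*531441 = 1594323)
1/(w - 6127799) = 1/(1594323 - 6127799) = 1/(-4533476) = -1/4533476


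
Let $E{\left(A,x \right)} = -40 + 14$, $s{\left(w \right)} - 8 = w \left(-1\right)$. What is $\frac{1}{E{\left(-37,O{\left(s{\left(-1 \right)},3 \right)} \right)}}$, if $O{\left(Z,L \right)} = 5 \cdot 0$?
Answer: $- \frac{1}{26} \approx -0.038462$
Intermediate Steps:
$s{\left(w \right)} = 8 - w$ ($s{\left(w \right)} = 8 + w \left(-1\right) = 8 - w$)
$O{\left(Z,L \right)} = 0$
$E{\left(A,x \right)} = -26$
$\frac{1}{E{\left(-37,O{\left(s{\left(-1 \right)},3 \right)} \right)}} = \frac{1}{-26} = - \frac{1}{26}$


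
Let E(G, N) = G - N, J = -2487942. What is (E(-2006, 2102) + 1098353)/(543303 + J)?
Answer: -1094245/1944639 ≈ -0.56270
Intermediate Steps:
(E(-2006, 2102) + 1098353)/(543303 + J) = ((-2006 - 1*2102) + 1098353)/(543303 - 2487942) = ((-2006 - 2102) + 1098353)/(-1944639) = (-4108 + 1098353)*(-1/1944639) = 1094245*(-1/1944639) = -1094245/1944639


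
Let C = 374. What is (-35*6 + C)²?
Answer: 26896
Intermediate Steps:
(-35*6 + C)² = (-35*6 + 374)² = (-210 + 374)² = 164² = 26896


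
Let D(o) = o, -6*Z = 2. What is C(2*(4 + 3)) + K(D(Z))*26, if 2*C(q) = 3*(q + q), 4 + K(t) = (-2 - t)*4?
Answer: -706/3 ≈ -235.33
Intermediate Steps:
Z = -⅓ (Z = -⅙*2 = -⅓ ≈ -0.33333)
K(t) = -12 - 4*t (K(t) = -4 + (-2 - t)*4 = -4 + (-8 - 4*t) = -12 - 4*t)
C(q) = 3*q (C(q) = (3*(q + q))/2 = (3*(2*q))/2 = (6*q)/2 = 3*q)
C(2*(4 + 3)) + K(D(Z))*26 = 3*(2*(4 + 3)) + (-12 - 4*(-⅓))*26 = 3*(2*7) + (-12 + 4/3)*26 = 3*14 - 32/3*26 = 42 - 832/3 = -706/3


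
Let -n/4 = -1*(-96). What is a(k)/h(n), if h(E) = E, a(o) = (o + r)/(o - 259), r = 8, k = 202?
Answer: 35/3648 ≈ 0.0095943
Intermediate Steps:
a(o) = (8 + o)/(-259 + o) (a(o) = (o + 8)/(o - 259) = (8 + o)/(-259 + o))
n = -384 (n = -(-4)*(-96) = -4*96 = -384)
a(k)/h(n) = ((8 + 202)/(-259 + 202))/(-384) = (210/(-57))*(-1/384) = -1/57*210*(-1/384) = -70/19*(-1/384) = 35/3648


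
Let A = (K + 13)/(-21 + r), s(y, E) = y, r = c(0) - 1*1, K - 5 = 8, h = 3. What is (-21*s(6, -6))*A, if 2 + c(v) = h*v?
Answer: 273/2 ≈ 136.50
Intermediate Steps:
K = 13 (K = 5 + 8 = 13)
c(v) = -2 + 3*v
r = -3 (r = (-2 + 3*0) - 1*1 = (-2 + 0) - 1 = -2 - 1 = -3)
A = -13/12 (A = (13 + 13)/(-21 - 3) = 26/(-24) = 26*(-1/24) = -13/12 ≈ -1.0833)
(-21*s(6, -6))*A = -21*6*(-13/12) = -126*(-13/12) = 273/2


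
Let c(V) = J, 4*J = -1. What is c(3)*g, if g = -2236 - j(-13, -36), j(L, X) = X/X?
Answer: 2237/4 ≈ 559.25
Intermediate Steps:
j(L, X) = 1
J = -1/4 (J = (1/4)*(-1) = -1/4 ≈ -0.25000)
c(V) = -1/4
g = -2237 (g = -2236 - 1*1 = -2236 - 1 = -2237)
c(3)*g = -1/4*(-2237) = 2237/4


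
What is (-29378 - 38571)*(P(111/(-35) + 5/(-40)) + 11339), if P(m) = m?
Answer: -30809988879/40 ≈ -7.7025e+8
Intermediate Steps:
(-29378 - 38571)*(P(111/(-35) + 5/(-40)) + 11339) = (-29378 - 38571)*((111/(-35) + 5/(-40)) + 11339) = -67949*((111*(-1/35) + 5*(-1/40)) + 11339) = -67949*((-111/35 - ⅛) + 11339) = -67949*(-923/280 + 11339) = -67949*3173997/280 = -30809988879/40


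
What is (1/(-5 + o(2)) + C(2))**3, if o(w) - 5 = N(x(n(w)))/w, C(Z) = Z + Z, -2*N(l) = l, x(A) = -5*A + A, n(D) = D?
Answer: 729/8 ≈ 91.125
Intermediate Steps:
x(A) = -4*A
N(l) = -l/2
C(Z) = 2*Z
o(w) = 7 (o(w) = 5 + (-(-2)*w)/w = 5 + (2*w)/w = 5 + 2 = 7)
(1/(-5 + o(2)) + C(2))**3 = (1/(-5 + 7) + 2*2)**3 = (1/2 + 4)**3 = (9/2)**3 = 729/8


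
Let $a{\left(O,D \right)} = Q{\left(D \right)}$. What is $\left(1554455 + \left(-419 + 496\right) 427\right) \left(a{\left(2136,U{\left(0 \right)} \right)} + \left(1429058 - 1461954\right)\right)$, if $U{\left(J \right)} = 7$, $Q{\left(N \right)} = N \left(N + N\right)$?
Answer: $-52061380532$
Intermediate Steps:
$Q{\left(N \right)} = 2 N^{2}$ ($Q{\left(N \right)} = N 2 N = 2 N^{2}$)
$a{\left(O,D \right)} = 2 D^{2}$
$\left(1554455 + \left(-419 + 496\right) 427\right) \left(a{\left(2136,U{\left(0 \right)} \right)} + \left(1429058 - 1461954\right)\right) = \left(1554455 + \left(-419 + 496\right) 427\right) \left(2 \cdot 7^{2} + \left(1429058 - 1461954\right)\right) = \left(1554455 + 77 \cdot 427\right) \left(2 \cdot 49 - 32896\right) = \left(1554455 + 32879\right) \left(98 - 32896\right) = 1587334 \left(-32798\right) = -52061380532$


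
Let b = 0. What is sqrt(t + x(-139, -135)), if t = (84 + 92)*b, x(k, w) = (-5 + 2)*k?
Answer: sqrt(417) ≈ 20.421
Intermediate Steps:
x(k, w) = -3*k
t = 0 (t = (84 + 92)*0 = 176*0 = 0)
sqrt(t + x(-139, -135)) = sqrt(0 - 3*(-139)) = sqrt(0 + 417) = sqrt(417)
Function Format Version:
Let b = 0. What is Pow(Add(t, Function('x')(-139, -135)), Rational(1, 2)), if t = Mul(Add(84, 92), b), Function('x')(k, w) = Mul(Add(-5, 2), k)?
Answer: Pow(417, Rational(1, 2)) ≈ 20.421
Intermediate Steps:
Function('x')(k, w) = Mul(-3, k)
t = 0 (t = Mul(Add(84, 92), 0) = Mul(176, 0) = 0)
Pow(Add(t, Function('x')(-139, -135)), Rational(1, 2)) = Pow(Add(0, Mul(-3, -139)), Rational(1, 2)) = Pow(Add(0, 417), Rational(1, 2)) = Pow(417, Rational(1, 2))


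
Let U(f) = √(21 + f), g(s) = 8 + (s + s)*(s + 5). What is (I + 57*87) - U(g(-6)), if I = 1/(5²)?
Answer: 123976/25 - √41 ≈ 4952.6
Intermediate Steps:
I = 1/25 ≈ 0.040000
g(s) = 8 + 2*s*(5 + s) (g(s) = 8 + (2*s)*(5 + s) = 8 + 2*s*(5 + s))
(I + 57*87) - U(g(-6)) = (1/25 + 57*87) - √(21 + (8 + 2*(-6)² + 10*(-6))) = (1/25 + 4959) - √(21 + (8 + 2*36 - 60)) = 123976/25 - √(21 + (8 + 72 - 60)) = 123976/25 - √(21 + 20) = 123976/25 - √41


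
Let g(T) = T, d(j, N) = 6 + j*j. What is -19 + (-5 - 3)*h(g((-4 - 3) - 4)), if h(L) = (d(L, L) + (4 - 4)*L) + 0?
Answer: -1035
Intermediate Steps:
d(j, N) = 6 + j²
h(L) = 6 + L² (h(L) = ((6 + L²) + (4 - 4)*L) + 0 = ((6 + L²) + 0*L) + 0 = ((6 + L²) + 0) + 0 = (6 + L²) + 0 = 6 + L²)
-19 + (-5 - 3)*h(g((-4 - 3) - 4)) = -19 + (-5 - 3)*(6 + ((-4 - 3) - 4)²) = -19 - 8*(6 + (-7 - 4)²) = -19 - 8*(6 + (-11)²) = -19 - 8*(6 + 121) = -19 - 8*127 = -19 - 1016 = -1035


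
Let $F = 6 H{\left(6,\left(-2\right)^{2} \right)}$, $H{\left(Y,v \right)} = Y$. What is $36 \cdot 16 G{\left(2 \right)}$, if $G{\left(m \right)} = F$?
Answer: $20736$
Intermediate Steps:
$F = 36$ ($F = 6 \cdot 6 = 36$)
$G{\left(m \right)} = 36$
$36 \cdot 16 G{\left(2 \right)} = 36 \cdot 16 \cdot 36 = 576 \cdot 36 = 20736$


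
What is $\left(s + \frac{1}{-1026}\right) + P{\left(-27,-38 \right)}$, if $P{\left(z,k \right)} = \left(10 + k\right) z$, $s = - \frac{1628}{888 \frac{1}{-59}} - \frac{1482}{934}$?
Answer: $\frac{206648906}{239571} \approx 862.58$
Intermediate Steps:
$s = \frac{298637}{2802}$ ($s = - \frac{1628}{888 \left(- \frac{1}{59}\right)} - \frac{741}{467} = - \frac{1628}{- \frac{888}{59}} - \frac{741}{467} = \left(-1628\right) \left(- \frac{59}{888}\right) - \frac{741}{467} = \frac{649}{6} - \frac{741}{467} = \frac{298637}{2802} \approx 106.58$)
$P{\left(z,k \right)} = z \left(10 + k\right)$
$\left(s + \frac{1}{-1026}\right) + P{\left(-27,-38 \right)} = \left(\frac{298637}{2802} + \frac{1}{-1026}\right) - 27 \left(10 - 38\right) = \left(\frac{298637}{2802} - \frac{1}{1026}\right) - -756 = \frac{25533230}{239571} + 756 = \frac{206648906}{239571}$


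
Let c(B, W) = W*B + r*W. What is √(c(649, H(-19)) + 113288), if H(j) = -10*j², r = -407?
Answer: 2*I*√190083 ≈ 871.97*I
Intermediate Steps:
c(B, W) = -407*W + B*W (c(B, W) = W*B - 407*W = B*W - 407*W = -407*W + B*W)
√(c(649, H(-19)) + 113288) = √((-10*(-19)²)*(-407 + 649) + 113288) = √(-10*361*242 + 113288) = √(-3610*242 + 113288) = √(-873620 + 113288) = √(-760332) = 2*I*√190083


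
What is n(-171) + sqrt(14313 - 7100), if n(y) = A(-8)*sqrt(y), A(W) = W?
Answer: sqrt(7213) - 24*I*sqrt(19) ≈ 84.929 - 104.61*I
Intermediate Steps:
n(y) = -8*sqrt(y)
n(-171) + sqrt(14313 - 7100) = -24*I*sqrt(19) + sqrt(14313 - 7100) = -24*I*sqrt(19) + sqrt(7213) = sqrt(7213) - 24*I*sqrt(19)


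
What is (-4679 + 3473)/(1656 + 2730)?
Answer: -201/731 ≈ -0.27497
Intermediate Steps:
(-4679 + 3473)/(1656 + 2730) = -1206/4386 = -1206*1/4386 = -201/731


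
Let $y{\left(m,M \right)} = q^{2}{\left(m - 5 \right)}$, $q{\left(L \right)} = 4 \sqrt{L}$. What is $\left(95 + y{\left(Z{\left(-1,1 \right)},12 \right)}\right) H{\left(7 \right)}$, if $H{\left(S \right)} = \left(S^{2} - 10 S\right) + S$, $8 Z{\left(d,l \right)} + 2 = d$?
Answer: $-126$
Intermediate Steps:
$Z{\left(d,l \right)} = - \frac{1}{4} + \frac{d}{8}$
$H{\left(S \right)} = S^{2} - 9 S$
$y{\left(m,M \right)} = -80 + 16 m$ ($y{\left(m,M \right)} = \left(4 \sqrt{m - 5}\right)^{2} = \left(4 \sqrt{-5 + m}\right)^{2} = -80 + 16 m$)
$\left(95 + y{\left(Z{\left(-1,1 \right)},12 \right)}\right) H{\left(7 \right)} = \left(95 - \left(80 - 16 \left(- \frac{1}{4} + \frac{1}{8} \left(-1\right)\right)\right)\right) 7 \left(-9 + 7\right) = \left(95 - \left(80 - 16 \left(- \frac{1}{4} - \frac{1}{8}\right)\right)\right) 7 \left(-2\right) = \left(95 + \left(-80 + 16 \left(- \frac{3}{8}\right)\right)\right) \left(-14\right) = \left(95 - 86\right) \left(-14\right) = 9 \left(-14\right) = -126$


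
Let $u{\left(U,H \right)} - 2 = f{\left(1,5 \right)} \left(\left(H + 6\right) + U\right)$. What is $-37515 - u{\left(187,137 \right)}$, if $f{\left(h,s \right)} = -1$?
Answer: $-37187$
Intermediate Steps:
$u{\left(U,H \right)} = -4 - H - U$ ($u{\left(U,H \right)} = 2 - \left(\left(H + 6\right) + U\right) = 2 - \left(\left(6 + H\right) + U\right) = 2 - \left(6 + H + U\right) = -4 - H - U$)
$-37515 - u{\left(187,137 \right)} = -37515 - \left(-4 - 137 - 187\right) = -37515 - -328 = -37515 + 328 = -37187$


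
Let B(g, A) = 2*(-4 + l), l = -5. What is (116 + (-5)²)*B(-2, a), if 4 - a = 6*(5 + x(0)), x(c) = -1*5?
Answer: -2538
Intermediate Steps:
x(c) = -5
a = 4 (a = 4 - 6*(5 - 5) = 4 - 6*0 = 4 - 1*0 = 4 + 0 = 4)
B(g, A) = -18 (B(g, A) = 2*(-4 - 5) = 2*(-9) = -18)
(116 + (-5)²)*B(-2, a) = (116 + (-5)²)*(-18) = (116 + 25)*(-18) = 141*(-18) = -2538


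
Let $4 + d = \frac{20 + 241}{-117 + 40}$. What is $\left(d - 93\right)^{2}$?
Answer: $\frac{59752900}{5929} \approx 10078.0$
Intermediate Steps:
$d = - \frac{569}{77}$ ($d = -4 + \frac{20 + 241}{-117 + 40} = -4 + \frac{261}{-77} = -4 + 261 \left(- \frac{1}{77}\right) = -4 - \frac{261}{77} = - \frac{569}{77} \approx -7.3896$)
$\left(d - 93\right)^{2} = \left(- \frac{569}{77} - 93\right)^{2} = \left(- \frac{7730}{77}\right)^{2} = \frac{59752900}{5929}$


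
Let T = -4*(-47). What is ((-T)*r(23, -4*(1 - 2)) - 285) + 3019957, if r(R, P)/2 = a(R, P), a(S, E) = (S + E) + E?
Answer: 3008016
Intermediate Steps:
T = 188
a(S, E) = S + 2*E (a(S, E) = (E + S) + E = S + 2*E)
r(R, P) = 2*R + 4*P (r(R, P) = 2*(R + 2*P) = 2*R + 4*P)
((-T)*r(23, -4*(1 - 2)) - 285) + 3019957 = ((-1*188)*(2*23 + 4*(-4*(1 - 2))) - 285) + 3019957 = (-188*(46 + 4*(-4*(-1))) - 285) + 3019957 = (-188*(46 + 4*4) - 285) + 3019957 = (-188*(46 + 16) - 285) + 3019957 = (-188*62 - 285) + 3019957 = (-11656 - 285) + 3019957 = -11941 + 3019957 = 3008016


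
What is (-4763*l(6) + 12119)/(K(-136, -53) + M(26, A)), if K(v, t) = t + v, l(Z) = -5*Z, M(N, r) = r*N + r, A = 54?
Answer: 155009/1269 ≈ 122.15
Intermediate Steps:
M(N, r) = r + N*r (M(N, r) = N*r + r = r + N*r)
(-4763*l(6) + 12119)/(K(-136, -53) + M(26, A)) = (-(-23815)*6 + 12119)/((-53 - 136) + 54*(1 + 26)) = (-4763*(-30) + 12119)/(-189 + 54*27) = (142890 + 12119)/(-189 + 1458) = 155009/1269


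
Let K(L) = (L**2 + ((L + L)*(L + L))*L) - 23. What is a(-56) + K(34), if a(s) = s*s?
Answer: 161485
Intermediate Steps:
a(s) = s**2
K(L) = -23 + L**2 + 4*L**3 (K(L) = (L**2 + ((2*L)*(2*L))*L) - 23 = (L**2 + (4*L**2)*L) - 23 = (L**2 + 4*L**3) - 23 = -23 + L**2 + 4*L**3)
a(-56) + K(34) = (-56)**2 + (-23 + 34**2 + 4*34**3) = 3136 + (-23 + 1156 + 4*39304) = 3136 + (-23 + 1156 + 157216) = 3136 + 158349 = 161485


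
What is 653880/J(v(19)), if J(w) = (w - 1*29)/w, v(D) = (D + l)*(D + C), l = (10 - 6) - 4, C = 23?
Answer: 521796240/769 ≈ 6.7854e+5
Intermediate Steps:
l = 0 (l = 4 - 4 = 0)
v(D) = D*(23 + D) (v(D) = (D + 0)*(D + 23) = D*(23 + D))
J(w) = (-29 + w)/w (J(w) = (w - 29)/w = (-29 + w)/w)
653880/J(v(19)) = 653880/(((-29 + 19*(23 + 19))/((19*(23 + 19))))) = 653880/(((-29 + 19*42)/((19*42)))) = 653880/(((-29 + 798)/798)) = 653880/(((1/798)*769)) = 653880/(769/798) = 653880*(798/769) = 521796240/769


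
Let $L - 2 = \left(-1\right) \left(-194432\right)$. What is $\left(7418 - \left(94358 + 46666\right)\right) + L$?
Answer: $60828$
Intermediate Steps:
$L = 194434$ ($L = 2 - -194432 = 2 + 194432 = 194434$)
$\left(7418 - \left(94358 + 46666\right)\right) + L = \left(7418 - \left(94358 + 46666\right)\right) + 194434 = \left(7418 - 141024\right) + 194434 = -133606 + 194434 = 60828$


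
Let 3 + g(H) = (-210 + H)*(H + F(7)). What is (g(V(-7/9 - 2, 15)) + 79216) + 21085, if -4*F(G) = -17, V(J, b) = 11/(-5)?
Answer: 9986299/100 ≈ 99863.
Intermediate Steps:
V(J, b) = -11/5 (V(J, b) = 11*(-⅕) = -11/5)
F(G) = 17/4 (F(G) = -¼*(-17) = 17/4)
g(H) = -3 + (-210 + H)*(17/4 + H) (g(H) = -3 + (-210 + H)*(H + 17/4) = -3 + (-210 + H)*(17/4 + H))
(g(V(-7/9 - 2, 15)) + 79216) + 21085 = ((-1791/2 + (-11/5)² - 823/4*(-11/5)) + 79216) + 21085 = ((-1791/2 + 121/25 + 9053/20) + 79216) + 21085 = (-43801/100 + 79216) + 21085 = 7877799/100 + 21085 = 9986299/100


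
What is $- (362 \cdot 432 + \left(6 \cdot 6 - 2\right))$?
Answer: $-156418$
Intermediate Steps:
$- (362 \cdot 432 + \left(6 \cdot 6 - 2\right)) = - (156384 + \left(36 - 2\right)) = - (156384 + 34) = \left(-1\right) 156418 = -156418$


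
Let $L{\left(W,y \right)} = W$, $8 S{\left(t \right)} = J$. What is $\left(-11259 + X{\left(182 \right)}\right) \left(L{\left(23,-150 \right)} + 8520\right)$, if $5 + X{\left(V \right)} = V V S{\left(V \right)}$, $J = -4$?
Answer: $-237717518$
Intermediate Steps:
$S{\left(t \right)} = - \frac{1}{2}$ ($S{\left(t \right)} = \frac{1}{8} \left(-4\right) = - \frac{1}{2}$)
$X{\left(V \right)} = -5 - \frac{V^{2}}{2}$ ($X{\left(V \right)} = -5 + V V \left(- \frac{1}{2}\right) = -5 + V^{2} \left(- \frac{1}{2}\right) = -5 - \frac{V^{2}}{2}$)
$\left(-11259 + X{\left(182 \right)}\right) \left(L{\left(23,-150 \right)} + 8520\right) = \left(-11259 - \left(5 + \frac{182^{2}}{2}\right)\right) \left(23 + 8520\right) = \left(-11259 - 16567\right) 8543 = \left(-27826\right) 8543 = -237717518$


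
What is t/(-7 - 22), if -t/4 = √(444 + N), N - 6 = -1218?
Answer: 64*I*√3/29 ≈ 3.8225*I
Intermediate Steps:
N = -1212 (N = 6 - 1218 = -1212)
t = -64*I*√3 (t = -4*√(444 - 1212) = -64*I*√3 ≈ -110.85*I)
t/(-7 - 22) = (-64*I*√3)/(-7 - 22) = -64*I*√3/(-29) = -64*I*√3*(-1/29) = 64*I*√3/29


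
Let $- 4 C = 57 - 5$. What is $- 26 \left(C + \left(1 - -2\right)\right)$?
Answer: $260$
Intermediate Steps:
$C = -13$ ($C = - \frac{57 - 5}{4} = \left(- \frac{1}{4}\right) 52 = -13$)
$- 26 \left(C + \left(1 - -2\right)\right) = - 26 \left(-13 + \left(1 - -2\right)\right) = - 26 \left(-13 + \left(1 + 2\right)\right) = - 26 \left(-13 + 3\right) = \left(-26\right) \left(-10\right) = 260$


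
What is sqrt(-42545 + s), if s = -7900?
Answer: 3*I*sqrt(5605) ≈ 224.6*I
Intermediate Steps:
sqrt(-42545 + s) = sqrt(-42545 - 7900) = sqrt(-50445) = 3*I*sqrt(5605)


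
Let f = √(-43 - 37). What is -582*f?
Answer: -2328*I*√5 ≈ -5205.6*I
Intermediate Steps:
f = 4*I*√5 (f = √(-80) = 4*I*√5 ≈ 8.9443*I)
-582*f = -2328*I*√5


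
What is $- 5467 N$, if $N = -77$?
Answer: $420959$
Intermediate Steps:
$- 5467 N = \left(-5467\right) \left(-77\right) = 420959$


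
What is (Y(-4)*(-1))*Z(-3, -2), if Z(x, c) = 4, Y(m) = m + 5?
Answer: -4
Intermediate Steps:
Y(m) = 5 + m
(Y(-4)*(-1))*Z(-3, -2) = ((5 - 4)*(-1))*4 = (1*(-1))*4 = -1*4 = -4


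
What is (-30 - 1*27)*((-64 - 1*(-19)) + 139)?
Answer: -5358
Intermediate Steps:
(-30 - 1*27)*((-64 - 1*(-19)) + 139) = (-30 - 27)*((-64 + 19) + 139) = -57*(-45 + 139) = -57*94 = -5358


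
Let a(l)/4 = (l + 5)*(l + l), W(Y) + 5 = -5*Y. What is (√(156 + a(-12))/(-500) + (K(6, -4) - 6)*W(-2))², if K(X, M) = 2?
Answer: 25000207/62500 + 12*√23/25 ≈ 402.31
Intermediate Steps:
W(Y) = -5 - 5*Y
a(l) = 8*l*(5 + l) (a(l) = 4*((l + 5)*(l + l)) = 4*((5 + l)*(2*l)) = 4*(2*l*(5 + l)) = 8*l*(5 + l))
(√(156 + a(-12))/(-500) + (K(6, -4) - 6)*W(-2))² = (√(156 + 8*(-12)*(5 - 12))/(-500) + (2 - 6)*(-5 - 5*(-2)))² = (√(156 + 8*(-12)*(-7))*(-1/500) - 4*(-5 + 10))² = (√(156 + 672)*(-1/500) - 4*5)² = (√828*(-1/500) - 20)² = ((6*√23)*(-1/500) - 20)² = (-3*√23/250 - 20)² = (-20 - 3*√23/250)²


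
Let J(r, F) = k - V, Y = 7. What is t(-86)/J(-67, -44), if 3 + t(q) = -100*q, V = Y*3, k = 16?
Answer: -8597/5 ≈ -1719.4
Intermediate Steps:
V = 21 (V = 7*3 = 21)
J(r, F) = -5 (J(r, F) = 16 - 1*21 = 16 - 21 = -5)
t(q) = -3 - 100*q
t(-86)/J(-67, -44) = (-3 - 100*(-86))/(-5) = (-3 + 8600)*(-1/5) = 8597*(-1/5) = -8597/5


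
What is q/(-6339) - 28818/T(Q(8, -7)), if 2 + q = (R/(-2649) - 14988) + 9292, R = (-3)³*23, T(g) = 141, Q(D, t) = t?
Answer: -53531556253/263074839 ≈ -203.48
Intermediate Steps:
R = -621 (R = -27*23 = -621)
q = -5031127/883 (q = -2 + ((-621/(-2649) - 14988) + 9292) = -2 + ((-621*(-1/2649) - 14988) + 9292) = -2 + ((207/883 - 14988) + 9292) = -2 + (-13234197/883 + 9292) = -2 - 5029361/883 = -5031127/883 ≈ -5697.8)
q/(-6339) - 28818/T(Q(8, -7)) = -5031127/883/(-6339) - 28818/141 = -5031127/883*(-1/6339) - 28818*1/141 = 5031127/5597337 - 9606/47 = -53531556253/263074839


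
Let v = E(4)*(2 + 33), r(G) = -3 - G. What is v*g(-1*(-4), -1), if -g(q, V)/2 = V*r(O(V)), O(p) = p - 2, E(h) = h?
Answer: 0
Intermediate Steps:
O(p) = -2 + p
g(q, V) = -2*V*(-1 - V) (g(q, V) = -2*V*(-3 - (-2 + V)) = -2*V*(-3 + (2 - V)) = -2*V*(-1 - V))
v = 140 (v = 4*(2 + 33) = 4*35 = 140)
v*g(-1*(-4), -1) = 140*(2*(-1)*(1 - 1)) = 140*(2*(-1)*0) = 140*0 = 0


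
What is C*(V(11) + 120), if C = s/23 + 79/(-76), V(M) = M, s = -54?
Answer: -775651/1748 ≈ -443.74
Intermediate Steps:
C = -5921/1748 (C = -54/23 + 79/(-76) = -54*1/23 + 79*(-1/76) = -54/23 - 79/76 = -5921/1748 ≈ -3.3873)
C*(V(11) + 120) = -5921*(11 + 120)/1748 = -5921/1748*131 = -775651/1748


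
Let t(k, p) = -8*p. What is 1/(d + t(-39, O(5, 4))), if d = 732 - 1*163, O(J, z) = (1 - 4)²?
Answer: 1/497 ≈ 0.0020121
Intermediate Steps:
O(J, z) = 9 (O(J, z) = (-3)² = 9)
d = 569 (d = 732 - 163 = 569)
1/(d + t(-39, O(5, 4))) = 1/(569 - 8*9) = 1/(569 - 72) = 1/497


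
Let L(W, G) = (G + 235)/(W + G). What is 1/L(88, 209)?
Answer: 99/148 ≈ 0.66892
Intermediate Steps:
L(W, G) = (235 + G)/(G + W)
1/L(88, 209) = 1/((235 + 209)/(209 + 88)) = 1/(444/297) = 1/((1/297)*444) = 1/(148/99) = 99/148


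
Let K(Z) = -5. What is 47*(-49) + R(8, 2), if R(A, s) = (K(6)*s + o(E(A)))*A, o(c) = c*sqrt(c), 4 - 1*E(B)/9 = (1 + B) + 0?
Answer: -2383 - 1080*I*sqrt(5) ≈ -2383.0 - 2415.0*I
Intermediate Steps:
E(B) = 27 - 9*B (E(B) = 36 - 9*((1 + B) + 0) = 36 - 9*(1 + B) = 36 + (-9 - 9*B) = 27 - 9*B)
o(c) = c**(3/2)
R(A, s) = A*((27 - 9*A)**(3/2) - 5*s) (R(A, s) = (-5*s + (27 - 9*A)**(3/2))*A = ((27 - 9*A)**(3/2) - 5*s)*A = A*((27 - 9*A)**(3/2) - 5*s))
47*(-49) + R(8, 2) = 47*(-49) + 8*(-5*2 + 27*(3 - 1*8)**(3/2)) = -2303 + 8*(-10 + 27*(3 - 8)**(3/2)) = -2303 + 8*(-10 + 27*(-5)**(3/2)) = -2303 + 8*(-10 + 27*(-5*I*sqrt(5))) = -2303 + 8*(-10 - 135*I*sqrt(5)) = -2303 + (-80 - 1080*I*sqrt(5)) = -2383 - 1080*I*sqrt(5)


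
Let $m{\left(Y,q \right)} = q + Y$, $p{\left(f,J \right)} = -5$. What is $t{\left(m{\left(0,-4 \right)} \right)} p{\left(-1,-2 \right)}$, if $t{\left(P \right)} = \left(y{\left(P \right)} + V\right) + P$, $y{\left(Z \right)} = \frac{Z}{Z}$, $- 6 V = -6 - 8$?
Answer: $\frac{10}{3} \approx 3.3333$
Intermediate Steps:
$V = \frac{7}{3}$ ($V = - \frac{-6 - 8}{6} = \left(- \frac{1}{6}\right) \left(-14\right) = \frac{7}{3} \approx 2.3333$)
$y{\left(Z \right)} = 1$
$m{\left(Y,q \right)} = Y + q$
$t{\left(P \right)} = \frac{10}{3} + P$ ($t{\left(P \right)} = \left(1 + \frac{7}{3}\right) + P = \frac{10}{3} + P$)
$t{\left(m{\left(0,-4 \right)} \right)} p{\left(-1,-2 \right)} = \left(\frac{10}{3} + \left(0 - 4\right)\right) \left(-5\right) = \left(\frac{10}{3} - 4\right) \left(-5\right) = \left(- \frac{2}{3}\right) \left(-5\right) = \frac{10}{3}$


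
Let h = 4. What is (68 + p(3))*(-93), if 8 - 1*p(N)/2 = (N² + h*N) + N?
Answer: -3348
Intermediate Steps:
p(N) = 16 - 10*N - 2*N² (p(N) = 16 - 2*((N² + 4*N) + N) = 16 - 2*(N² + 5*N) = 16 + (-10*N - 2*N²) = 16 - 10*N - 2*N²)
(68 + p(3))*(-93) = (68 + (16 - 10*3 - 2*3²))*(-93) = (68 + (16 - 30 - 2*9))*(-93) = (68 + (16 - 30 - 18))*(-93) = (68 - 32)*(-93) = 36*(-93) = -3348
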